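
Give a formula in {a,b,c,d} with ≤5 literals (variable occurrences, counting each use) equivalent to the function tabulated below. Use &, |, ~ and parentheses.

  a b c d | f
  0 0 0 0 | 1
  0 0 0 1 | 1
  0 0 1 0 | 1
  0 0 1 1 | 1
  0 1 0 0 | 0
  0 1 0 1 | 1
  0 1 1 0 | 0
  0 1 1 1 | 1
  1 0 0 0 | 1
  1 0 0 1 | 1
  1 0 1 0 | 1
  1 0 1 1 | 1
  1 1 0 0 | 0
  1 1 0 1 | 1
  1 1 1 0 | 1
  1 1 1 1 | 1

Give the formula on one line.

((d | (c & a)) | ~b)

  (c & a) = 0000000000110011
  (d | (c & a)) = 0101010101110111
  ~b = 1111000011110000
  ((d | (c & a)) | ~b) = 1111010111110111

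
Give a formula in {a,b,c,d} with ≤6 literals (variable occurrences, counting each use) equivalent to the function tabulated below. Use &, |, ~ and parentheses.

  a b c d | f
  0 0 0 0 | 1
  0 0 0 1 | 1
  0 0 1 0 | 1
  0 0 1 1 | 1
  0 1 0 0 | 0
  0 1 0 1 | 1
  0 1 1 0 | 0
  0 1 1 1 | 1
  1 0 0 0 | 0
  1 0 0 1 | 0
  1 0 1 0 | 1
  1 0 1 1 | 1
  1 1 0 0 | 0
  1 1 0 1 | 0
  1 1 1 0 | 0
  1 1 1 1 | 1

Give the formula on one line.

((d | ~b) & (~a | c))

  ~b = 1111000011110000
  (d | ~b) = 1111010111110101
  ~a = 1111111100000000
  (~a | c) = 1111111100110011
  ((d | ~b) & (~a | c)) = 1111010100110001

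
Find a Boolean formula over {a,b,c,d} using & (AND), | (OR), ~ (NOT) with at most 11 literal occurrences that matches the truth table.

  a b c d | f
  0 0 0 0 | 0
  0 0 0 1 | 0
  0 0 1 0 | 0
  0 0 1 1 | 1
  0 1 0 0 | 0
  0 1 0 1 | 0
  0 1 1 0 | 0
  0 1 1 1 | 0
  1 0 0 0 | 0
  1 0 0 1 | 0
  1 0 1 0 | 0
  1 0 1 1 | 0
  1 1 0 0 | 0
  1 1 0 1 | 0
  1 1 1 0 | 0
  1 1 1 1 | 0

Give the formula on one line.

(~b & ((((d & c) | (~a & d)) | (b & a)) & (c & ~a)))

  ~b = 1111000011110000
  (d & c) = 0001000100010001
  ~a = 1111111100000000
  (~a & d) = 0101010100000000
  ((d & c) | (~a & d)) = 0101010100010001
  (b & a) = 0000000000001111
  (((d & c) | (~a & d)) | (b & a)) = 0101010100011111
  (c & ~a) = 0011001100000000
  ((((d & c) | (~a & d)) | (b & a)) & (c & ~a)) = 0001000100000000
  (~b & ((((d & c) | (~a & d)) | (b & a)) & (c & ~a))) = 0001000000000000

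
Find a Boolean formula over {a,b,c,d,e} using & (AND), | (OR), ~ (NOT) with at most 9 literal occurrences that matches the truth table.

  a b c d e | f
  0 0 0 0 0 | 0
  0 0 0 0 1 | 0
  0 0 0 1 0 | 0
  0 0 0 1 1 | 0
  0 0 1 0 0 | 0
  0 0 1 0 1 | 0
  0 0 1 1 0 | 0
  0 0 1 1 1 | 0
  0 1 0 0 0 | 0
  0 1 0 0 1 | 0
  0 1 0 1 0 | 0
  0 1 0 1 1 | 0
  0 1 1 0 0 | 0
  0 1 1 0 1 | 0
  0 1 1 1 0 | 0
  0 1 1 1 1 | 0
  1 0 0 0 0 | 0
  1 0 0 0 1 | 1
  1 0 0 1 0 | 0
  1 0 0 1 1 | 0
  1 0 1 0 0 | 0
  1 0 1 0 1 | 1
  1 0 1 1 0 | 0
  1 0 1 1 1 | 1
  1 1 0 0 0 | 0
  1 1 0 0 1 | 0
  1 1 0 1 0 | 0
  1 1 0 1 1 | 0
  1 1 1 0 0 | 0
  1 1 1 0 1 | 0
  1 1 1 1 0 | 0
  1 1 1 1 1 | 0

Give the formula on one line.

(((~d | c) & ~b) & ((e | b) & a))

  ~d = 11001100110011001100110011001100
  (~d | c) = 11001111110011111100111111001111
  ~b = 11111111000000001111111100000000
  ((~d | c) & ~b) = 11001111000000001100111100000000
  (e | b) = 01010101111111110101010111111111
  ((e | b) & a) = 00000000000000000101010111111111
  (((~d | c) & ~b) & ((e | b) & a)) = 00000000000000000100010100000000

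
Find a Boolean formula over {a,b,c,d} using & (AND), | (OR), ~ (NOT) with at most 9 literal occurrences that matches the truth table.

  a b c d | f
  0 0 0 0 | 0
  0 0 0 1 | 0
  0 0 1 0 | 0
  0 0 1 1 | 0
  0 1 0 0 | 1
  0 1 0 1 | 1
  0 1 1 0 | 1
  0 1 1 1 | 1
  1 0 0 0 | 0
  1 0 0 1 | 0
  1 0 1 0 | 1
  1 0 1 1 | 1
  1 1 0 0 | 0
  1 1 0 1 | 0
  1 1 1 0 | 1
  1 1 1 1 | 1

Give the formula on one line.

((~a & b) | (c & (((a | ~c) & (~d | a)) | b)))

  ~a = 1111111100000000
  (~a & b) = 0000111100000000
  ~c = 1100110011001100
  (a | ~c) = 1100110011111111
  ~d = 1010101010101010
  (~d | a) = 1010101011111111
  ((a | ~c) & (~d | a)) = 1000100011111111
  (((a | ~c) & (~d | a)) | b) = 1000111111111111
  (c & (((a | ~c) & (~d | a)) | b)) = 0000001100110011
  ((~a & b) | (c & (((a | ~c) & (~d | a)) | b))) = 0000111100110011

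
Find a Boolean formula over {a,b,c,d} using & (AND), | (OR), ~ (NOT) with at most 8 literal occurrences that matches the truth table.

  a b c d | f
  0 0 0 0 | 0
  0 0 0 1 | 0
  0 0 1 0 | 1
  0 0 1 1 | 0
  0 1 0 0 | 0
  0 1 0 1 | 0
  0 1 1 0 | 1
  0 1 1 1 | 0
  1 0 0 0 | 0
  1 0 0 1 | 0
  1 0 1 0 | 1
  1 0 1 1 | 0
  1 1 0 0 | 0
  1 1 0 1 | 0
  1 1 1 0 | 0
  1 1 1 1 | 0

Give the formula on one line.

((~d & (~b | ~a)) & ((((a | c) & ~a) | ~d) & c))

  ~d = 1010101010101010
  ~b = 1111000011110000
  ~a = 1111111100000000
  (~b | ~a) = 1111111111110000
  (~d & (~b | ~a)) = 1010101010100000
  (a | c) = 0011001111111111
  ((a | c) & ~a) = 0011001100000000
  (((a | c) & ~a) | ~d) = 1011101110101010
  ((((a | c) & ~a) | ~d) & c) = 0011001100100010
  ((~d & (~b | ~a)) & ((((a | c) & ~a) | ~d) & c)) = 0010001000100000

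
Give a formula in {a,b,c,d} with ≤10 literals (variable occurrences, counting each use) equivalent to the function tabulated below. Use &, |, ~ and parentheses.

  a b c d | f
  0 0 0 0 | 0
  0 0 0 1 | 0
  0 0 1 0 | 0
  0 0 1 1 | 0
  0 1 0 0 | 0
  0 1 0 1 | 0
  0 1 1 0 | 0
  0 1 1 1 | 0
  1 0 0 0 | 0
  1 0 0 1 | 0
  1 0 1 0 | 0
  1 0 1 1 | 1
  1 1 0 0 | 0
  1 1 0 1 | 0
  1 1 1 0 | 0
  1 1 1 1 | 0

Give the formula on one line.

  ~a = 1111111100000000
  (d & ~a) = 0101010100000000
  (b | c) = 0011111100111111
  ((b | c) & d) = 0001010100010101
  ((d & ~a) | ((b | c) & d)) = 0101010100010101
  ~d = 1010101010101010
  ~b = 1111000011110000
  (~b & a) = 0000000011110000
  ((~b & a) & d) = 0000000001010000
  (~d | ((~b & a) & d)) = 1010101011111010
  (((d & ~a) | ((b | c) & d)) & (~d | ((~b & a) & d))) = 0000000000010000

(((d & ~a) | ((b | c) & d)) & (~d | ((~b & a) & d)))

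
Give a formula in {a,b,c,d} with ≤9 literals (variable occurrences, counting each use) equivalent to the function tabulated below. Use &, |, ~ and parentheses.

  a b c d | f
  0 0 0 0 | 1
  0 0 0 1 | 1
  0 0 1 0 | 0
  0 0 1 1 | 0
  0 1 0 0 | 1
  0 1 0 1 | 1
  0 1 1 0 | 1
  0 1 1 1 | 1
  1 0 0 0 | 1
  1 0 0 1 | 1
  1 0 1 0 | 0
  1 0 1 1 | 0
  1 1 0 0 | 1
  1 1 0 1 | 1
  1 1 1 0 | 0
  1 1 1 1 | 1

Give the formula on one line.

  ~a = 1111111100000000
  (~a | d) = 1111111101010101
  ((~a | d) & b) = 0000111100000101
  ~b = 1111000011110000
  (((~a | d) & b) | ~b) = 1111111111110101
  ((((~a | d) & b) | ~b) & b) = 0000111100000101
  ~c = 1100110011001100
  (((((~a | d) & b) | ~b) & b) | ~c) = 1100111111001101

(((((~a | d) & b) | ~b) & b) | ~c)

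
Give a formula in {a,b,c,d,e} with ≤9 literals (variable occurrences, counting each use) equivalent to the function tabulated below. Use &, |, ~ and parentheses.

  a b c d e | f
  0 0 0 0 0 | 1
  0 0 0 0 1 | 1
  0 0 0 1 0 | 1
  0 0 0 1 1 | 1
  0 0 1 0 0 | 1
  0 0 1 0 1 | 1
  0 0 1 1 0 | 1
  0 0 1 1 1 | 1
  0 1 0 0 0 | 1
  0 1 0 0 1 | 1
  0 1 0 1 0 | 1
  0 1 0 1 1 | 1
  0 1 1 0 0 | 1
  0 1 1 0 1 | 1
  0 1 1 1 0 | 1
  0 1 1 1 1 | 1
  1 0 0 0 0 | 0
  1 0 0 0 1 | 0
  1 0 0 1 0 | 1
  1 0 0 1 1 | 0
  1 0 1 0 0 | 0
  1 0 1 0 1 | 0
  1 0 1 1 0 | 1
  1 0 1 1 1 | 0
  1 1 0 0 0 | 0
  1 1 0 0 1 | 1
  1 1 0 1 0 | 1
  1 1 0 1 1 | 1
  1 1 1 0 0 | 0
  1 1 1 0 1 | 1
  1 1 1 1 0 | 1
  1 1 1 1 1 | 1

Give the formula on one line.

((~e & (e | (a & d))) | ((((d & ~e) | b) & e) | ~a))

  ~e = 10101010101010101010101010101010
  (a & d) = 00000000000000000011001100110011
  (e | (a & d)) = 01010101010101010111011101110111
  (~e & (e | (a & d))) = 00000000000000000010001000100010
  (d & ~e) = 00100010001000100010001000100010
  ((d & ~e) | b) = 00100010111111110010001011111111
  (((d & ~e) | b) & e) = 00000000010101010000000001010101
  ~a = 11111111111111110000000000000000
  ((((d & ~e) | b) & e) | ~a) = 11111111111111110000000001010101
  ((~e & (e | (a & d))) | ((((d & ~e) | b) & e) | ~a)) = 11111111111111110010001001110111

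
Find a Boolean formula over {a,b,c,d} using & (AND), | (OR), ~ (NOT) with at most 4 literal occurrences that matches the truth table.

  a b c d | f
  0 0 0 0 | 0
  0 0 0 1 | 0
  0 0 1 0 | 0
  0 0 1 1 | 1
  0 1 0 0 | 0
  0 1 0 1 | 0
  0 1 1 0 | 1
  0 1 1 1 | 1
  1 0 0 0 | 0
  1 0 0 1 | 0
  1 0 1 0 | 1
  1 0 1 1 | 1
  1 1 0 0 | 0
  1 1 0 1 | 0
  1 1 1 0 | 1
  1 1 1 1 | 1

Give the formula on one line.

(((a | d) | b) & c)

  (a | d) = 0101010111111111
  ((a | d) | b) = 0101111111111111
  (((a | d) | b) & c) = 0001001100110011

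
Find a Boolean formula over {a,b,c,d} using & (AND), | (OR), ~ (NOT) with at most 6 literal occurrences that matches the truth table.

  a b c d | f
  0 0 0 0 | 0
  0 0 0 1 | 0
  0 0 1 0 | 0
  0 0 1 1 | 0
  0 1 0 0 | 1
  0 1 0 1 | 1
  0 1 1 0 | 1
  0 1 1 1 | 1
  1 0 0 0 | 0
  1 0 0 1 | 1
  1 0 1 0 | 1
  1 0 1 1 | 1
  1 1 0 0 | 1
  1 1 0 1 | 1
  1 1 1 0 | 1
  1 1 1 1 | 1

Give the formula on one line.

(((d | c) & a) | b)

  (d | c) = 0111011101110111
  ((d | c) & a) = 0000000001110111
  (((d | c) & a) | b) = 0000111101111111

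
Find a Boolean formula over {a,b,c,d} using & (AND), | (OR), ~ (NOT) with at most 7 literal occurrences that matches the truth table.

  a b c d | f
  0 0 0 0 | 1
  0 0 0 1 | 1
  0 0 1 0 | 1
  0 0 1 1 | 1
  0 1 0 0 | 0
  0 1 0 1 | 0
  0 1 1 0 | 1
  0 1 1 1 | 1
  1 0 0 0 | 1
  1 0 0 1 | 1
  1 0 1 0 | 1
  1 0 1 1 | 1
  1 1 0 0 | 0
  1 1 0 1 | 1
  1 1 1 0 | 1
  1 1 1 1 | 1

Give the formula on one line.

  ~d = 1010101010101010
  (a | ~d) = 1010101011111111
  ~b = 1111000011110000
  ((a | ~d) | ~b) = 1111101011111111
  (c | ((a | ~d) | ~b)) = 1111101111111111
  (c | d) = 0111011101110111
  (~b | (c | d)) = 1111011111110111
  ((c | ((a | ~d) | ~b)) & (~b | (c | d))) = 1111001111110111

((c | ((a | ~d) | ~b)) & (~b | (c | d)))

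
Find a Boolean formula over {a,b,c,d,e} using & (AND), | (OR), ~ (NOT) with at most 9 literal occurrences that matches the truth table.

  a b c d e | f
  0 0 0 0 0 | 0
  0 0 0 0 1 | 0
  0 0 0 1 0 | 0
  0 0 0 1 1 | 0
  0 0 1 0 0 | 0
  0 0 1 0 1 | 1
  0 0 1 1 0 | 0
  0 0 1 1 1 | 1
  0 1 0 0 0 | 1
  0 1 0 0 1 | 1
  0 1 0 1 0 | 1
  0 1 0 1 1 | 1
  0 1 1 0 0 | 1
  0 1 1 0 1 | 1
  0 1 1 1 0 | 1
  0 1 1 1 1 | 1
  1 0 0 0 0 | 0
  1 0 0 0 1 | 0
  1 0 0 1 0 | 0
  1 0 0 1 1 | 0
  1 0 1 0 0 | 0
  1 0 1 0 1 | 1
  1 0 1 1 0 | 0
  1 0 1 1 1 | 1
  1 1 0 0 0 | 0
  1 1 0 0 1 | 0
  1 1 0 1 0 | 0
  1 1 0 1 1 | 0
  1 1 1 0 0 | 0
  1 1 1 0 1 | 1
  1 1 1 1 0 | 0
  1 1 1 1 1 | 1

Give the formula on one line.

((~a & b) | (e & (c & (~a | e))))

  ~a = 11111111111111110000000000000000
  (~a & b) = 00000000111111110000000000000000
  (~a | e) = 11111111111111110101010101010101
  (c & (~a | e)) = 00001111000011110000010100000101
  (e & (c & (~a | e))) = 00000101000001010000010100000101
  ((~a & b) | (e & (c & (~a | e)))) = 00000101111111110000010100000101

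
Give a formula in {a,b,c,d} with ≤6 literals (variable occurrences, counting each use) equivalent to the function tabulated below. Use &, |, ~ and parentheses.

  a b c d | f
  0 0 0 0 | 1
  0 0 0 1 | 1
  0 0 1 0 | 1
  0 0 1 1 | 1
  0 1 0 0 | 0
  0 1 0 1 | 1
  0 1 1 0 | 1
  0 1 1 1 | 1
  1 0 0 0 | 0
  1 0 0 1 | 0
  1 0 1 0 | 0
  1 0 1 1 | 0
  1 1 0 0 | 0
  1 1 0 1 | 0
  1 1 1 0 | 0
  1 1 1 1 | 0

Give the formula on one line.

((c | (d | ~b)) & ~a)

  ~b = 1111000011110000
  (d | ~b) = 1111010111110101
  (c | (d | ~b)) = 1111011111110111
  ~a = 1111111100000000
  ((c | (d | ~b)) & ~a) = 1111011100000000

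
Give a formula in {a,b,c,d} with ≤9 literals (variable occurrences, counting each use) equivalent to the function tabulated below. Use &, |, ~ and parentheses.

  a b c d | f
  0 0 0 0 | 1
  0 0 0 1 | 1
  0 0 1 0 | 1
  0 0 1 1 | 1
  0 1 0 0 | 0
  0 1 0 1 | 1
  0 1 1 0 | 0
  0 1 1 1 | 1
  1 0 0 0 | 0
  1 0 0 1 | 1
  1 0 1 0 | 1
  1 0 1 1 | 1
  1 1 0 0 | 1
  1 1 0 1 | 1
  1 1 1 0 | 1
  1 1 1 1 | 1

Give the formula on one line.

  (b & d) = 0000010100000101
  ~b = 1111000011110000
  (a | ~b) = 1111000011111111
  (d | c) = 0111011101110111
  ~a = 1111111100000000
  ((d | c) | ~a) = 1111111101110111
  (a & b) = 0000000000001111
  (((d | c) | ~a) | (a & b)) = 1111111101111111
  ((a | ~b) & (((d | c) | ~a) | (a & b))) = 1111000001111111
  ((b & d) | ((a | ~b) & (((d | c) | ~a) | (a & b)))) = 1111010101111111

((b & d) | ((a | ~b) & (((d | c) | ~a) | (a & b))))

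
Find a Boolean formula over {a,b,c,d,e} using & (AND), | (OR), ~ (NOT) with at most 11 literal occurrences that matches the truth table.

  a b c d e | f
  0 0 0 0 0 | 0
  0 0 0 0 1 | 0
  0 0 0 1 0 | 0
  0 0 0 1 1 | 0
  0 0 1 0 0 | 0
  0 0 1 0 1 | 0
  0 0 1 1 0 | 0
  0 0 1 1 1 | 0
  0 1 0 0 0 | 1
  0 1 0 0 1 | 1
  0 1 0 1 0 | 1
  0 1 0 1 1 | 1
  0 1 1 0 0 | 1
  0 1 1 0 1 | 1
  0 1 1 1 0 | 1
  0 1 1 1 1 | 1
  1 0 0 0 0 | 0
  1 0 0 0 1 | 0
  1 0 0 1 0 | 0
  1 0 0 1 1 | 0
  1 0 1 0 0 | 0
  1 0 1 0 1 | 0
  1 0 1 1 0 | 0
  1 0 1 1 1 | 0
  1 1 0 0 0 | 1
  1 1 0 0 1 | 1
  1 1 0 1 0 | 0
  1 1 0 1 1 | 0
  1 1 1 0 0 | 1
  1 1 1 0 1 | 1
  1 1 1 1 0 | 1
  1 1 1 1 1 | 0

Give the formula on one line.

(((~e & (a & c)) & (b | ~a)) | (b & (~a | ~d)))

  ~e = 10101010101010101010101010101010
  (a & c) = 00000000000000000000111100001111
  (~e & (a & c)) = 00000000000000000000101000001010
  ~a = 11111111111111110000000000000000
  (b | ~a) = 11111111111111110000000011111111
  ((~e & (a & c)) & (b | ~a)) = 00000000000000000000000000001010
  ~d = 11001100110011001100110011001100
  (~a | ~d) = 11111111111111111100110011001100
  (b & (~a | ~d)) = 00000000111111110000000011001100
  (((~e & (a & c)) & (b | ~a)) | (b & (~a | ~d))) = 00000000111111110000000011001110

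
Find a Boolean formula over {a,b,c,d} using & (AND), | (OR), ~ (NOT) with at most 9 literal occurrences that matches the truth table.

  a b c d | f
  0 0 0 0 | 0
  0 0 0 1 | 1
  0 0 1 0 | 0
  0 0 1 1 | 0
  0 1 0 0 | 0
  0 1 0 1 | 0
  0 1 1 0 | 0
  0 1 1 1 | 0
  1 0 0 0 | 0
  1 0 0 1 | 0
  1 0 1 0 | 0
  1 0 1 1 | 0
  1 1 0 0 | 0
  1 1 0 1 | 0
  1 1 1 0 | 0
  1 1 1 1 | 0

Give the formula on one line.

  ~d = 1010101010101010
  (~d & b) = 0000101000001010
  ~a = 1111111100000000
  (~a & d) = 0101010100000000
  ((~d & b) | (~a & d)) = 0101111100001010
  ~b = 1111000011110000
  ~c = 1100110011001100
  (~a & ~c) = 1100110000000000
  (~b & (~a & ~c)) = 1100000000000000
  (((~d & b) | (~a & d)) & (~b & (~a & ~c))) = 0100000000000000

(((~d & b) | (~a & d)) & (~b & (~a & ~c)))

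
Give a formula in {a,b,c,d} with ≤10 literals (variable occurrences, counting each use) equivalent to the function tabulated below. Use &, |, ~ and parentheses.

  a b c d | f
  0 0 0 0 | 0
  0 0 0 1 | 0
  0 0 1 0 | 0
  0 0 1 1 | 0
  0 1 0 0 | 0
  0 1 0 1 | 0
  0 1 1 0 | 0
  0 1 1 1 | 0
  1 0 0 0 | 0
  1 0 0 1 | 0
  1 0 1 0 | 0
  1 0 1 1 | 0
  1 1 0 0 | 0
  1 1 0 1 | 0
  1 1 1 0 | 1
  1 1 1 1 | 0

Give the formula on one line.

((c & ((~b | (b & ~d)) & b)) & ((~b & ~a) | a))

  ~b = 1111000011110000
  ~d = 1010101010101010
  (b & ~d) = 0000101000001010
  (~b | (b & ~d)) = 1111101011111010
  ((~b | (b & ~d)) & b) = 0000101000001010
  (c & ((~b | (b & ~d)) & b)) = 0000001000000010
  ~a = 1111111100000000
  (~b & ~a) = 1111000000000000
  ((~b & ~a) | a) = 1111000011111111
  ((c & ((~b | (b & ~d)) & b)) & ((~b & ~a) | a)) = 0000000000000010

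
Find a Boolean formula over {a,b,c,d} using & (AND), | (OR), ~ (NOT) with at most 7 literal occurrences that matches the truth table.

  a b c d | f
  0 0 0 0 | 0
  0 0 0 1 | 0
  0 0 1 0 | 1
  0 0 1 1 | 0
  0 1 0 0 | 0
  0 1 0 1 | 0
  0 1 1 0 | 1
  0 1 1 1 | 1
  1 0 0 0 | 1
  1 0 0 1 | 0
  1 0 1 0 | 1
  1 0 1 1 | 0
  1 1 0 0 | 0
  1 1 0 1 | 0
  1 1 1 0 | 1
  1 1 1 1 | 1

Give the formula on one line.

(((b | ~d) & (~b | c)) & (c | a))

  ~d = 1010101010101010
  (b | ~d) = 1010111110101111
  ~b = 1111000011110000
  (~b | c) = 1111001111110011
  ((b | ~d) & (~b | c)) = 1010001110100011
  (c | a) = 0011001111111111
  (((b | ~d) & (~b | c)) & (c | a)) = 0010001110100011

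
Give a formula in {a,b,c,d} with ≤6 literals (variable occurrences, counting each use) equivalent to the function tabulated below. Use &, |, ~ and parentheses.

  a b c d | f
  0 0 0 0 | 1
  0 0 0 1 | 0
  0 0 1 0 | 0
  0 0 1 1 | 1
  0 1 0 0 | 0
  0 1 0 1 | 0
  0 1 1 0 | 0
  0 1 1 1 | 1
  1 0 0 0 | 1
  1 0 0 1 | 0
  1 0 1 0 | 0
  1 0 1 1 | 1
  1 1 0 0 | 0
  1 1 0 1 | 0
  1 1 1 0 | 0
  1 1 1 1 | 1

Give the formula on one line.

  ~c = 1100110011001100
  (~c | d) = 1101110111011101
  ((~c | d) & c) = 0001000100010001
  ~d = 1010101010101010
  (~c & ~d) = 1000100010001000
  ~b = 1111000011110000
  ((~c & ~d) & ~b) = 1000000010000000
  (((~c | d) & c) | ((~c & ~d) & ~b)) = 1001000110010001

(((~c | d) & c) | ((~c & ~d) & ~b))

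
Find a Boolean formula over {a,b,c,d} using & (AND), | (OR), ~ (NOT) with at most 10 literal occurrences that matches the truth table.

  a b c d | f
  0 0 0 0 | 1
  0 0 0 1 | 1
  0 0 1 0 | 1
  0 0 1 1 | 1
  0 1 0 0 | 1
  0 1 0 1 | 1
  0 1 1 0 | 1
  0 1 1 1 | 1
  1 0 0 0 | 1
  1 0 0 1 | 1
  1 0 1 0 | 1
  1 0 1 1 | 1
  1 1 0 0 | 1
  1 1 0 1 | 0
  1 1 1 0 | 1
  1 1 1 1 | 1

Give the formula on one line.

(((d & (c | ~a)) & ((~b & c) | b)) | (~b | ~d))

  ~a = 1111111100000000
  (c | ~a) = 1111111100110011
  (d & (c | ~a)) = 0101010100010001
  ~b = 1111000011110000
  (~b & c) = 0011000000110000
  ((~b & c) | b) = 0011111100111111
  ((d & (c | ~a)) & ((~b & c) | b)) = 0001010100010001
  ~d = 1010101010101010
  (~b | ~d) = 1111101011111010
  (((d & (c | ~a)) & ((~b & c) | b)) | (~b | ~d)) = 1111111111111011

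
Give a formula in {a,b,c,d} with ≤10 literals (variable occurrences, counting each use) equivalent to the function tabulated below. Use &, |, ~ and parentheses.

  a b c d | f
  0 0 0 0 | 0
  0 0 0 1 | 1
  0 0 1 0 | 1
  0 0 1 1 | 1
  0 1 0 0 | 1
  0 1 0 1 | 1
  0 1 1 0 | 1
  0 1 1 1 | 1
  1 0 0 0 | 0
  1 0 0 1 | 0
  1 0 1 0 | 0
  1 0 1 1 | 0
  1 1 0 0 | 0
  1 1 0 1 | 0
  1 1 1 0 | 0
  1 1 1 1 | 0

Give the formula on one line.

(~a & (((~a & b) | (d | (b & ~c))) | c))

  ~a = 1111111100000000
  (~a & b) = 0000111100000000
  ~c = 1100110011001100
  (b & ~c) = 0000110000001100
  (d | (b & ~c)) = 0101110101011101
  ((~a & b) | (d | (b & ~c))) = 0101111101011101
  (((~a & b) | (d | (b & ~c))) | c) = 0111111101111111
  (~a & (((~a & b) | (d | (b & ~c))) | c)) = 0111111100000000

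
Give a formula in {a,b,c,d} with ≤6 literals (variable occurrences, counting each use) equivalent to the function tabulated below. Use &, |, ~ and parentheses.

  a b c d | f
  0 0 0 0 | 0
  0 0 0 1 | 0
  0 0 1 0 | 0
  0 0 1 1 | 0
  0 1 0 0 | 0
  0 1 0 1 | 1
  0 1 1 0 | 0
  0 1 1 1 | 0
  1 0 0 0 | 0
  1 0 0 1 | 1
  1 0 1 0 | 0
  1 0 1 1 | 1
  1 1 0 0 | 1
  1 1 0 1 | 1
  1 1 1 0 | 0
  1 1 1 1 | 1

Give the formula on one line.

  (d | a) = 0101010111111111
  ~c = 1100110011001100
  (~c & b) = 0000110000001100
  (a & d) = 0000000001010101
  ((~c & b) | (a & d)) = 0000110001011101
  ((d | a) & ((~c & b) | (a & d))) = 0000010001011101

((d | a) & ((~c & b) | (a & d)))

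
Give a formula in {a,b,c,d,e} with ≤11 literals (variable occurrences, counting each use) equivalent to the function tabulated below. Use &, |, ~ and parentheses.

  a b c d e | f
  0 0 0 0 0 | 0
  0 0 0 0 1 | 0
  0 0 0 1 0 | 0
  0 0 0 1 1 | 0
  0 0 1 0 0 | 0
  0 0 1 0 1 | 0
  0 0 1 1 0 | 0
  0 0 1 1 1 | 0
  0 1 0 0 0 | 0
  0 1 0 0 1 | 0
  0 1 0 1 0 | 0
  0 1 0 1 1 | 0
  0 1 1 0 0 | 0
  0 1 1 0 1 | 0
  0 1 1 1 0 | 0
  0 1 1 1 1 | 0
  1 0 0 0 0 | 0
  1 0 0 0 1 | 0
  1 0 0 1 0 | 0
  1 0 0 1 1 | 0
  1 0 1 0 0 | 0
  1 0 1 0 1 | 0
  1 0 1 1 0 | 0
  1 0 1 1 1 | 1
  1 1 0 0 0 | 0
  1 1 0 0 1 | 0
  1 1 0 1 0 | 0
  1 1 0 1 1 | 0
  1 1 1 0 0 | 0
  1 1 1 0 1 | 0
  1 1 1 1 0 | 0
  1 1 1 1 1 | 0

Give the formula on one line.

  (a & c) = 00000000000000000000111100001111
  (b & d) = 00000000001100110000000000110011
  ((a & c) | (b & d)) = 00000000001100110000111100111111
  (c & ((a & c) | (b & d))) = 00000000000000110000111100001111
  ((c & ((a & c) | (b & d))) & d) = 00000000000000110000001100000011
  ~b = 11111111000000001111111100000000
  (e & ~b) = 01010101000000000101010100000000
  (((c & ((a & c) | (b & d))) & d) & (e & ~b)) = 00000000000000000000000100000000

(((c & ((a & c) | (b & d))) & d) & (e & ~b))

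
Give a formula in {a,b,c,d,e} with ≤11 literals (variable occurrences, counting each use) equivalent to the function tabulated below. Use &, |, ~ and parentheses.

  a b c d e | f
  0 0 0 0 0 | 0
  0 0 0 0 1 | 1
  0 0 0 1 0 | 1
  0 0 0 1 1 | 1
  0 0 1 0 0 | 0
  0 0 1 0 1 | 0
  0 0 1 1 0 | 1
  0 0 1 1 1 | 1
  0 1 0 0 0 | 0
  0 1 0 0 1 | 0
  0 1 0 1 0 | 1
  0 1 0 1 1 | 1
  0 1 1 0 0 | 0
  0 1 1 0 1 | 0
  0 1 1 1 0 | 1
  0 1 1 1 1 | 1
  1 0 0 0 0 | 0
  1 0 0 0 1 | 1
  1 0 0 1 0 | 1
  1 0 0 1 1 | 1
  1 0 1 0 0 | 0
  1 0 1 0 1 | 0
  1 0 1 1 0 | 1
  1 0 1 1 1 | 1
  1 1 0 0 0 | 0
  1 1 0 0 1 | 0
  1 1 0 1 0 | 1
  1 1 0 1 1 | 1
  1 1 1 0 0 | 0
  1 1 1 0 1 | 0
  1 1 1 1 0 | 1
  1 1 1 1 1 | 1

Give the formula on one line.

  ~b = 11111111000000001111111100000000
  (b & d) = 00000000001100110000000000110011
  ((b & d) | a) = 00000000001100111111111111111111
  (d & ((b & d) | a)) = 00000000001100110011001100110011
  (b | (d & ((b & d) | a))) = 00000000111111110011001111111111
  ~c = 11110000111100001111000011110000
  (e & ~c) = 01010000010100000101000001010000
  ((b | (d & ((b & d) | a))) | (e & ~c)) = 01010000111111110111001111111111
  (~b & ((b | (d & ((b & d) | a))) | (e & ~c))) = 01010000000000000111001100000000
  ((~b & ((b | (d & ((b & d) | a))) | (e & ~c))) | d) = 01110011001100110111001100110011

((~b & ((b | (d & ((b & d) | a))) | (e & ~c))) | d)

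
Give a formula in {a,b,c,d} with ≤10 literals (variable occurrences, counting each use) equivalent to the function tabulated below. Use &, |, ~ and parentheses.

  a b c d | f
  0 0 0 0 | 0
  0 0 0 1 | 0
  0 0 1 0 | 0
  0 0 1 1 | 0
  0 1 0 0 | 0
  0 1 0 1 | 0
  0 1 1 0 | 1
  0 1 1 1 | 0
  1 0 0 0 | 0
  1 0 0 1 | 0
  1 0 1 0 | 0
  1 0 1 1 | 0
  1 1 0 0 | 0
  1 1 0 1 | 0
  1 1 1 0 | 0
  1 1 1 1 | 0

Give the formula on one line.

((~d & (~a & b)) & (b & (c | (d | a))))

  ~d = 1010101010101010
  ~a = 1111111100000000
  (~a & b) = 0000111100000000
  (~d & (~a & b)) = 0000101000000000
  (d | a) = 0101010111111111
  (c | (d | a)) = 0111011111111111
  (b & (c | (d | a))) = 0000011100001111
  ((~d & (~a & b)) & (b & (c | (d | a)))) = 0000001000000000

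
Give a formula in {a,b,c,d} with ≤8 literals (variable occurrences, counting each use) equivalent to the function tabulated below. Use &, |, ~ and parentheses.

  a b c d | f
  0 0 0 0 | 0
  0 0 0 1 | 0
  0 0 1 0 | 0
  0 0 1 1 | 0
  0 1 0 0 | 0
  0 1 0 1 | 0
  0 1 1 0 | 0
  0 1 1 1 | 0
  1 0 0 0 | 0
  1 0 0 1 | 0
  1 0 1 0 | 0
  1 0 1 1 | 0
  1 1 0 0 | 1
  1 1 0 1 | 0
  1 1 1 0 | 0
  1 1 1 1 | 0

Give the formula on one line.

(((a & (~d & b)) | ~b) & (b & (~d & ~c)))

  ~d = 1010101010101010
  (~d & b) = 0000101000001010
  (a & (~d & b)) = 0000000000001010
  ~b = 1111000011110000
  ((a & (~d & b)) | ~b) = 1111000011111010
  ~c = 1100110011001100
  (~d & ~c) = 1000100010001000
  (b & (~d & ~c)) = 0000100000001000
  (((a & (~d & b)) | ~b) & (b & (~d & ~c))) = 0000000000001000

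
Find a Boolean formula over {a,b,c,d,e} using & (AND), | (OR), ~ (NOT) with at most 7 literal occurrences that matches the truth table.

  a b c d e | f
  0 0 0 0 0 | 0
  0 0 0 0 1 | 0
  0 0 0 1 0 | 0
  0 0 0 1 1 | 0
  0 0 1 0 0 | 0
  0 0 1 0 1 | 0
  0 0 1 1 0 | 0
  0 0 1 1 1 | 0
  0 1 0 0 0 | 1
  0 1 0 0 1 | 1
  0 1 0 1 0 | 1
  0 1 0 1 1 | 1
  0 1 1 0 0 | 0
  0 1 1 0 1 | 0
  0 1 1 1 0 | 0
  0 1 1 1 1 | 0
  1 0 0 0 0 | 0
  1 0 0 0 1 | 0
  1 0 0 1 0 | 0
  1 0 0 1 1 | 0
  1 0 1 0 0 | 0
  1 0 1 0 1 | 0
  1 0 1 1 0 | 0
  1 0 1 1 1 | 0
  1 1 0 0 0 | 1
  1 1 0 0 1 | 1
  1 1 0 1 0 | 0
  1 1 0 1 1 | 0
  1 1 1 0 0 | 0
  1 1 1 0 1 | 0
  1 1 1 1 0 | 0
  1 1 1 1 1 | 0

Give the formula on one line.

((~a | ~d) & (~c & b))

  ~a = 11111111111111110000000000000000
  ~d = 11001100110011001100110011001100
  (~a | ~d) = 11111111111111111100110011001100
  ~c = 11110000111100001111000011110000
  (~c & b) = 00000000111100000000000011110000
  ((~a | ~d) & (~c & b)) = 00000000111100000000000011000000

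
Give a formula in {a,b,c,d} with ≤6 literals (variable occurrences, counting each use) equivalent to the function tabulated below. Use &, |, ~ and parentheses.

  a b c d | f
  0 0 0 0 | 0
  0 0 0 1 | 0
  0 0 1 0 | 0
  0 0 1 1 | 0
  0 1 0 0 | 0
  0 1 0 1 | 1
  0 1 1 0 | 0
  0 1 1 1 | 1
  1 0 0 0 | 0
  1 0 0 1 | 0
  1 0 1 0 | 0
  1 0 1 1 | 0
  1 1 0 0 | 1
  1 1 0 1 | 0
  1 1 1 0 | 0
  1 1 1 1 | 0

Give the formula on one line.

  ~d = 1010101010101010
  ~a = 1111111100000000
  (~d | ~a) = 1111111110101010
  ~c = 1100110011001100
  (a & ~c) = 0000000011001100
  (d | (a & ~c)) = 0101010111011101
  ((~d | ~a) & (d | (a & ~c))) = 0101010110001000
  (b & ((~d | ~a) & (d | (a & ~c)))) = 0000010100001000

(b & ((~d | ~a) & (d | (a & ~c))))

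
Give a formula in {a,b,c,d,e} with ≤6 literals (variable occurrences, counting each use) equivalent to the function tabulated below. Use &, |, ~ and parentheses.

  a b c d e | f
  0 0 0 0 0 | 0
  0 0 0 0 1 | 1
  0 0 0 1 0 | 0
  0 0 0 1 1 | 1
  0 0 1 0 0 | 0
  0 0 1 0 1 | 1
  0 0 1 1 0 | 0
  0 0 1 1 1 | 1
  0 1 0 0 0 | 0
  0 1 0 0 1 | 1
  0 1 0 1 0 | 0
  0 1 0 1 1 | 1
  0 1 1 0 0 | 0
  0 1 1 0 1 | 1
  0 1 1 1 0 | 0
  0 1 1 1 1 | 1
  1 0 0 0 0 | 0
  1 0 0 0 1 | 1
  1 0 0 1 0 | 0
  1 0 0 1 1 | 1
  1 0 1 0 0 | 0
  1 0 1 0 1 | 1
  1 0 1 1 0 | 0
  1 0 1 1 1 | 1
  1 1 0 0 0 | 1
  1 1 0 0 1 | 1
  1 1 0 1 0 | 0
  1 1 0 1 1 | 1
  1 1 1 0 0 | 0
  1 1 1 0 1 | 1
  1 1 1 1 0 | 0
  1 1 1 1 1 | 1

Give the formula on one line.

(e | ((~d & ~c) & (c | (a & b))))

  ~d = 11001100110011001100110011001100
  ~c = 11110000111100001111000011110000
  (~d & ~c) = 11000000110000001100000011000000
  (a & b) = 00000000000000000000000011111111
  (c | (a & b)) = 00001111000011110000111111111111
  ((~d & ~c) & (c | (a & b))) = 00000000000000000000000011000000
  (e | ((~d & ~c) & (c | (a & b)))) = 01010101010101010101010111010101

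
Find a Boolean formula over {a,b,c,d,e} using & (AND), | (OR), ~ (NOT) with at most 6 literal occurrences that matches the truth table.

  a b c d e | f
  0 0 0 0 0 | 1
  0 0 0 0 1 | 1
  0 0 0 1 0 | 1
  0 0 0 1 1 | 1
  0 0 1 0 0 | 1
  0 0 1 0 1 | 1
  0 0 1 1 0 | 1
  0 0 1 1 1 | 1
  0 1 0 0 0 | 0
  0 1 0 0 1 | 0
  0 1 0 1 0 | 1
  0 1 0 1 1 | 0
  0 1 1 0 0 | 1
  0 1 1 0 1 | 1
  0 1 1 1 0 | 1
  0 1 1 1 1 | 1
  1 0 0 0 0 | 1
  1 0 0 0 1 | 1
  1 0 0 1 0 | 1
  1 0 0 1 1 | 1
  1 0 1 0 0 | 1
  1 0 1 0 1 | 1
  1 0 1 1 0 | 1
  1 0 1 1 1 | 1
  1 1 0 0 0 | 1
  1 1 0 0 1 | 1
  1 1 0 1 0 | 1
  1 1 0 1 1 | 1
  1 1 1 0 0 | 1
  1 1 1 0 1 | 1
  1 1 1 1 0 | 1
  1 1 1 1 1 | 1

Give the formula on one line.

  ~a = 11111111111111110000000000000000
  (d & ~a) = 00110011001100110000000000000000
  ~e = 10101010101010101010101010101010
  ((d & ~a) & ~e) = 00100010001000100000000000000000
  ~b = 11111111000000001111111100000000
  (~b | a) = 11111111000000001111111111111111
  (c | (~b | a)) = 11111111000011111111111111111111
  (((d & ~a) & ~e) | (c | (~b | a))) = 11111111001011111111111111111111

(((d & ~a) & ~e) | (c | (~b | a)))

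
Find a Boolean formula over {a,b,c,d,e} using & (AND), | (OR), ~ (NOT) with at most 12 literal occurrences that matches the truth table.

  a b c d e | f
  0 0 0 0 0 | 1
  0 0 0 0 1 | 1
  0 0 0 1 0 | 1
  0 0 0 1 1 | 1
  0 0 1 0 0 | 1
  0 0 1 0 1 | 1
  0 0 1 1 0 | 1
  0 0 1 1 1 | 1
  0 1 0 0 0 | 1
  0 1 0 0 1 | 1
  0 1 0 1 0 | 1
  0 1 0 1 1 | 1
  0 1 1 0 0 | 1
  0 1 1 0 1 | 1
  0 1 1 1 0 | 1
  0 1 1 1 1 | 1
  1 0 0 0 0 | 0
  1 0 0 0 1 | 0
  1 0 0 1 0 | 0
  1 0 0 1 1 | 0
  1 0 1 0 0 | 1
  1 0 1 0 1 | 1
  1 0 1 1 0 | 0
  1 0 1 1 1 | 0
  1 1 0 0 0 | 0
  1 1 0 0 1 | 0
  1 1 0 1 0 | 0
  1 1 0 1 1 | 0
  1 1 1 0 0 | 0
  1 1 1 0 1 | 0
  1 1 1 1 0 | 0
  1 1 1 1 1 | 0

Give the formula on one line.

  ~a = 11111111111111110000000000000000
  ~d = 11001100110011001100110011001100
  ~b = 11111111000000001111111100000000
  (~d & ~b) = 11001100000000001100110000000000
  (~d & ~a) = 11001100110011000000000000000000
  (b | d) = 00110011111111110011001111111111
  (c | (b | d)) = 00111111111111110011111111111111
  ((~d & ~a) | (c | (b | d))) = 11111111111111110011111111111111
  (((~d & ~a) | (c | (b | d))) & a) = 00000000000000000011111111111111
  ((~d & ~b) & (((~d & ~a) | (c | (b | d))) & a)) = 00000000000000000000110000000000
  (~a | ((~d & ~b) & (((~d & ~a) | (c | (b | d))) & a))) = 11111111111111110000110000000000

(~a | ((~d & ~b) & (((~d & ~a) | (c | (b | d))) & a)))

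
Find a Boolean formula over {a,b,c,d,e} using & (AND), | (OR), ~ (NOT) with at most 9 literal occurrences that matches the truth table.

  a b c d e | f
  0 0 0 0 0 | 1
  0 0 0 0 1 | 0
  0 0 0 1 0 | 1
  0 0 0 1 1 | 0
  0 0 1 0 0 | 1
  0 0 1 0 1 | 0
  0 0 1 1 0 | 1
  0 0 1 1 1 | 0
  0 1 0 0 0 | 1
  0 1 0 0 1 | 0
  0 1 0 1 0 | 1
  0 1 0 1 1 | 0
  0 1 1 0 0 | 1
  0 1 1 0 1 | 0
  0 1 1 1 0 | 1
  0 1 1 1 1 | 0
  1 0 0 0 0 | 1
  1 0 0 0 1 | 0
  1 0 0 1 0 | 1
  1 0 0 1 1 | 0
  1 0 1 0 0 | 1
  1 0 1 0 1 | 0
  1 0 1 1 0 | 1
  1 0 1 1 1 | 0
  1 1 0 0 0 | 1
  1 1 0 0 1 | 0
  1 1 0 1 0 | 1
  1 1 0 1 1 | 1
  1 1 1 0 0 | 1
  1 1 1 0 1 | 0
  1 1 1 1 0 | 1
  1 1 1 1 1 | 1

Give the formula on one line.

  ~e = 10101010101010101010101010101010
  (a & d) = 00000000000000000011001100110011
  ~b = 11111111000000001111111100000000
  (a & ~b) = 00000000000000001111111100000000
  ((a & d) | (a & ~b)) = 00000000000000001111111100110011
  (((a & d) | (a & ~b)) & b) = 00000000000000000000000000110011
  (~e | (((a & d) | (a & ~b)) & b)) = 10101010101010101010101010111011

(~e | (((a & d) | (a & ~b)) & b))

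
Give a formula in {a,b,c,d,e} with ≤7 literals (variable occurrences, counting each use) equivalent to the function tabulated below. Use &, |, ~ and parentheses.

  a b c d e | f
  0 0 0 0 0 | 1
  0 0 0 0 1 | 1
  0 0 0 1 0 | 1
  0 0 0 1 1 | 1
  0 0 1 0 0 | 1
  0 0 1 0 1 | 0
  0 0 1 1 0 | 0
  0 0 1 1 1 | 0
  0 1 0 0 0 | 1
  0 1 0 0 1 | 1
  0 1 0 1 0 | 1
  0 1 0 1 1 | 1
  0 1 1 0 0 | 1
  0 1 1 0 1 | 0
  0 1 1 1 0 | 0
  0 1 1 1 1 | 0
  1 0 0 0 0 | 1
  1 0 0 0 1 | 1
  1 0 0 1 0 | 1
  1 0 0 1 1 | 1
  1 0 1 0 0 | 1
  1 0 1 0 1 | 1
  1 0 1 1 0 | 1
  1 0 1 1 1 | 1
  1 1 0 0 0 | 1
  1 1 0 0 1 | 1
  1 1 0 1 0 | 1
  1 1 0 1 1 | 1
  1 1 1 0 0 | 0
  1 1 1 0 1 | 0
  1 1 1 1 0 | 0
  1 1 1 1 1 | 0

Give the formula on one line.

  ~a = 11111111111111110000000000000000
  ~e = 10101010101010101010101010101010
  (~a & ~e) = 10101010101010100000000000000000
  ~d = 11001100110011001100110011001100
  ((~a & ~e) & ~d) = 10001000100010000000000000000000
  ~b = 11111111000000001111111100000000
  (~b & a) = 00000000000000001111111100000000
  ~c = 11110000111100001111000011110000
  ((~b & a) | ~c) = 11110000111100001111111111110000
  (((~a & ~e) & ~d) | ((~b & a) | ~c)) = 11111000111110001111111111110000

(((~a & ~e) & ~d) | ((~b & a) | ~c))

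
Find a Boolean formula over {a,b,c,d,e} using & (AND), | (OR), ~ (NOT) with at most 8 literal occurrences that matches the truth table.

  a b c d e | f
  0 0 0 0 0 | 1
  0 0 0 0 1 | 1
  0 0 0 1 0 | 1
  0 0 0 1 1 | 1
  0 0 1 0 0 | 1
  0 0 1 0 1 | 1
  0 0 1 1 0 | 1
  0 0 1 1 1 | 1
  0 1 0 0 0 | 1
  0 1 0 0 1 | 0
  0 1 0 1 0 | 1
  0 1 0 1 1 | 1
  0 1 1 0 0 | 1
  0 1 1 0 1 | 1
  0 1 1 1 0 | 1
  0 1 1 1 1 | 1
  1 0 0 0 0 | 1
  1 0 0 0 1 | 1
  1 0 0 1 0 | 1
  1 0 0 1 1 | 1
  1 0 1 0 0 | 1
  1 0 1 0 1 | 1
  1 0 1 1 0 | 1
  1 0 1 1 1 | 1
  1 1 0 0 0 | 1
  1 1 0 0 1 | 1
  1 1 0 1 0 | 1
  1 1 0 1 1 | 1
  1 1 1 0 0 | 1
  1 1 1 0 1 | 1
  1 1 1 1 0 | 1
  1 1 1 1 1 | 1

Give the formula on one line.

((d | c) | ((~e & ((~b | ~a) & ~d)) | (a | ~b)))

  (d | c) = 00111111001111110011111100111111
  ~e = 10101010101010101010101010101010
  ~b = 11111111000000001111111100000000
  ~a = 11111111111111110000000000000000
  (~b | ~a) = 11111111111111111111111100000000
  ~d = 11001100110011001100110011001100
  ((~b | ~a) & ~d) = 11001100110011001100110000000000
  (~e & ((~b | ~a) & ~d)) = 10001000100010001000100000000000
  (a | ~b) = 11111111000000001111111111111111
  ((~e & ((~b | ~a) & ~d)) | (a | ~b)) = 11111111100010001111111111111111
  ((d | c) | ((~e & ((~b | ~a) & ~d)) | (a | ~b))) = 11111111101111111111111111111111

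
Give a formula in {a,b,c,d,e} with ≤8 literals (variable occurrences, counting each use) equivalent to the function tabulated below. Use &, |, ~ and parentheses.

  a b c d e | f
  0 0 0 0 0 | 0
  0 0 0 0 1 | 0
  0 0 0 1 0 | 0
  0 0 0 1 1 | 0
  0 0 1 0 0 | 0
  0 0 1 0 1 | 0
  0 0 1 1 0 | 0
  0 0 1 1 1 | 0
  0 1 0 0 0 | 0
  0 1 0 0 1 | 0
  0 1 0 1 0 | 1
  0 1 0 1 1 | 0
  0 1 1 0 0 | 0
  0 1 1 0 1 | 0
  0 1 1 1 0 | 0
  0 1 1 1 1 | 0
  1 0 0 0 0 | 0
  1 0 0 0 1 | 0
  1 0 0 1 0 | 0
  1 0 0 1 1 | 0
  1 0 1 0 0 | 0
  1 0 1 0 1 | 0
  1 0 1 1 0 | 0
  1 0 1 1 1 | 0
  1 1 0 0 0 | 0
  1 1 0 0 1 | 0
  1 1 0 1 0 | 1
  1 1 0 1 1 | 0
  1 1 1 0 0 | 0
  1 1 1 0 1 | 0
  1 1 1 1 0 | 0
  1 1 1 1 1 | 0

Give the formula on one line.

(d & (((b & (~b | ~c)) | (b & d)) & (~c & ~e)))

  ~b = 11111111000000001111111100000000
  ~c = 11110000111100001111000011110000
  (~b | ~c) = 11111111111100001111111111110000
  (b & (~b | ~c)) = 00000000111100000000000011110000
  (b & d) = 00000000001100110000000000110011
  ((b & (~b | ~c)) | (b & d)) = 00000000111100110000000011110011
  ~e = 10101010101010101010101010101010
  (~c & ~e) = 10100000101000001010000010100000
  (((b & (~b | ~c)) | (b & d)) & (~c & ~e)) = 00000000101000000000000010100000
  (d & (((b & (~b | ~c)) | (b & d)) & (~c & ~e))) = 00000000001000000000000000100000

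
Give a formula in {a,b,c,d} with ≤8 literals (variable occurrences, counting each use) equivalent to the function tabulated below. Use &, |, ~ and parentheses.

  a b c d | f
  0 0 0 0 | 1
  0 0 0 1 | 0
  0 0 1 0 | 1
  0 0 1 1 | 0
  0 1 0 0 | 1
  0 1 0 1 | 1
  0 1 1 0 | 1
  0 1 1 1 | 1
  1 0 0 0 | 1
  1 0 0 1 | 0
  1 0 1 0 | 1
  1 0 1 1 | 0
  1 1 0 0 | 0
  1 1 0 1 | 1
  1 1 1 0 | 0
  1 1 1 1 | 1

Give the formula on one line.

((((~b | d) | (~a & ~d)) & b) | ((~a | ~b) & ~d))

  ~b = 1111000011110000
  (~b | d) = 1111010111110101
  ~a = 1111111100000000
  ~d = 1010101010101010
  (~a & ~d) = 1010101000000000
  ((~b | d) | (~a & ~d)) = 1111111111110101
  (((~b | d) | (~a & ~d)) & b) = 0000111100000101
  (~a | ~b) = 1111111111110000
  ((~a | ~b) & ~d) = 1010101010100000
  ((((~b | d) | (~a & ~d)) & b) | ((~a | ~b) & ~d)) = 1010111110100101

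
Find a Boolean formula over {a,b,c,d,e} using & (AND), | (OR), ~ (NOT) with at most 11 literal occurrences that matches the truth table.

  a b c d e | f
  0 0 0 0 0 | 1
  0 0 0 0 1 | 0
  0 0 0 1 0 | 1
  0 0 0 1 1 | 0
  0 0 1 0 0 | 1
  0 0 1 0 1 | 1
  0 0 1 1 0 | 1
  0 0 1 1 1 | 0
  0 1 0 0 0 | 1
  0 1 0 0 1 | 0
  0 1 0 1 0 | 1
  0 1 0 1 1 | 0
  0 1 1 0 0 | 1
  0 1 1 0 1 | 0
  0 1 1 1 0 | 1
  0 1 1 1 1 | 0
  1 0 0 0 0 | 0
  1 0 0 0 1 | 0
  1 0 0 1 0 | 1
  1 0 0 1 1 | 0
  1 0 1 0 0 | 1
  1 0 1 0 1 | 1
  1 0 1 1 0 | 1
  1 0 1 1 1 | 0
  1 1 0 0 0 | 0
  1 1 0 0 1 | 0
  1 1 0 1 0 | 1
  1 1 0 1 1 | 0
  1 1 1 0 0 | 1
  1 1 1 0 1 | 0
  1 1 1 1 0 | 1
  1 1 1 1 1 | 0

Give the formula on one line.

  ~e = 10101010101010101010101010101010
  ~a = 11111111111111110000000000000000
  (d | ~a) = 11111111111111110011001100110011
  (~e & (d | ~a)) = 10101010101010100010001000100010
  ~d = 11001100110011001100110011001100
  (~d & c) = 00001100000011000000110000001100
  ((~e & (d | ~a)) | (~d & c)) = 10101110101011100010111000101110
  ~c = 11110000111100001111000011110000
  ~b = 11111111000000001111111100000000
  (~c | ~b) = 11111111111100001111111111110000
  ((~c | ~b) | ~e) = 11111111111110101111111111111010
  (((~e & (d | ~a)) | (~d & c)) & ((~c | ~b) | ~e)) = 10101110101010100010111000101010

(((~e & (d | ~a)) | (~d & c)) & ((~c | ~b) | ~e))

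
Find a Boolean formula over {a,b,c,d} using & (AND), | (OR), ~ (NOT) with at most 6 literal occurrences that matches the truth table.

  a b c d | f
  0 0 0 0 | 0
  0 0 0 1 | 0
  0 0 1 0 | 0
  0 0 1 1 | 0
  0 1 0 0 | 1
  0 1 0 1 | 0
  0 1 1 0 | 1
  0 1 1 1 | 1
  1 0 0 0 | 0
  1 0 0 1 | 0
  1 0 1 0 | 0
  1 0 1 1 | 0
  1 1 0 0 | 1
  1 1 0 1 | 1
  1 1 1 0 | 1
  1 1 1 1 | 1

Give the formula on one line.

  ~d = 1010101010101010
  (~d | c) = 1011101110111011
  (c | a) = 0011001111111111
  ((~d | c) | (c | a)) = 1011101111111111
  (b & ((~d | c) | (c | a))) = 0000101100001111

(b & ((~d | c) | (c | a)))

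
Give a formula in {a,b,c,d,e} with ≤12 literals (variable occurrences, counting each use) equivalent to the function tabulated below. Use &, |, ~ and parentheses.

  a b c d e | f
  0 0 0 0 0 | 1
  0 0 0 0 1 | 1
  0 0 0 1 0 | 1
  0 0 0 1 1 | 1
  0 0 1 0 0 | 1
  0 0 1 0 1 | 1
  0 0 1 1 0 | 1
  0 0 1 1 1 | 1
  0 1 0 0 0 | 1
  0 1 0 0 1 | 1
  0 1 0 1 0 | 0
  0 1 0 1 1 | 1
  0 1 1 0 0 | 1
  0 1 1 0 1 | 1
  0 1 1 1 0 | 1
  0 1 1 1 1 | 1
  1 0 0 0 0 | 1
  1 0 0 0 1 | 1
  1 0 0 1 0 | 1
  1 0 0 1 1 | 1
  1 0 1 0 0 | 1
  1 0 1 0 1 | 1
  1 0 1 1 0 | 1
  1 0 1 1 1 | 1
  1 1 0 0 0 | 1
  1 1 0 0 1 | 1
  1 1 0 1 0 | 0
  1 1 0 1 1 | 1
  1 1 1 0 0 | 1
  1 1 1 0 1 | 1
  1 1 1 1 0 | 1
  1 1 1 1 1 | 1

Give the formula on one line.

  ~d = 11001100110011001100110011001100
  (~d | e) = 11011101110111011101110111011101
  ~b = 11111111000000001111111100000000
  (d & ~b) = 00110011000000000011001100000000
  ~c = 11110000111100001111000011110000
  (~c & ~b) = 11110000000000001111000000000000
  (d & e) = 00010001000100010001000100010001
  ((~c & ~b) | (d & e)) = 11110001000100011111000100010001
  ((d & ~b) & ((~c & ~b) | (d & e))) = 00110001000000000011000100000000
  ((~d | e) | ((d & ~b) & ((~c & ~b) | (d & e)))) = 11111101110111011111110111011101
  (((~d | e) | ((d & ~b) & ((~c & ~b) | (d & e)))) | c) = 11111111110111111111111111011111

(((~d | e) | ((d & ~b) & ((~c & ~b) | (d & e)))) | c)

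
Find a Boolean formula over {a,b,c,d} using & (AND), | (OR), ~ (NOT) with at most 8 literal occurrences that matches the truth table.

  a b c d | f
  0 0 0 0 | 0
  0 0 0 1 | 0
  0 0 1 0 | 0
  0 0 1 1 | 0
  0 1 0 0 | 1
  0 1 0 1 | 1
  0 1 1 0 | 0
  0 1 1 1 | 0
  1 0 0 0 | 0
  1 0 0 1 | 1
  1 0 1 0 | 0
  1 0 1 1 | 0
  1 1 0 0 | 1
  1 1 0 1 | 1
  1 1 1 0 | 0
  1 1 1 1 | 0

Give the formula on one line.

(~c & ((b | c) | ((d & ~b) & (a & ~c))))

  ~c = 1100110011001100
  (b | c) = 0011111100111111
  ~b = 1111000011110000
  (d & ~b) = 0101000001010000
  (a & ~c) = 0000000011001100
  ((d & ~b) & (a & ~c)) = 0000000001000000
  ((b | c) | ((d & ~b) & (a & ~c))) = 0011111101111111
  (~c & ((b | c) | ((d & ~b) & (a & ~c)))) = 0000110001001100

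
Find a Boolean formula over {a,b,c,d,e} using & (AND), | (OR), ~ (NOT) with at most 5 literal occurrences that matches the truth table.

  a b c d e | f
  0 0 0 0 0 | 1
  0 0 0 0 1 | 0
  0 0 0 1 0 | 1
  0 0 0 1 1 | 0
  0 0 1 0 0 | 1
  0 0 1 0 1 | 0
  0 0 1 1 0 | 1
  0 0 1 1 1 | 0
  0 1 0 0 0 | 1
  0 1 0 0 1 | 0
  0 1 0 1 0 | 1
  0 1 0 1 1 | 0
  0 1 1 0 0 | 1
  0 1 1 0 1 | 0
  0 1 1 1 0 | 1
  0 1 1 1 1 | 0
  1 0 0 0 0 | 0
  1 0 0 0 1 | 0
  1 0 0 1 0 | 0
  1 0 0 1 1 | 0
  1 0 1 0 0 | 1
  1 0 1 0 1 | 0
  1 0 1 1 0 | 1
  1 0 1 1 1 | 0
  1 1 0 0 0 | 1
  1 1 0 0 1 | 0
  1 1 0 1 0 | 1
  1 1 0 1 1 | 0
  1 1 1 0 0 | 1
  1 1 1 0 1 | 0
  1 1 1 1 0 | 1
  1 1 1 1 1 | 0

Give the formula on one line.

(((b | (~a & ~c)) | c) & ~e)

  ~a = 11111111111111110000000000000000
  ~c = 11110000111100001111000011110000
  (~a & ~c) = 11110000111100000000000000000000
  (b | (~a & ~c)) = 11110000111111110000000011111111
  ((b | (~a & ~c)) | c) = 11111111111111110000111111111111
  ~e = 10101010101010101010101010101010
  (((b | (~a & ~c)) | c) & ~e) = 10101010101010100000101010101010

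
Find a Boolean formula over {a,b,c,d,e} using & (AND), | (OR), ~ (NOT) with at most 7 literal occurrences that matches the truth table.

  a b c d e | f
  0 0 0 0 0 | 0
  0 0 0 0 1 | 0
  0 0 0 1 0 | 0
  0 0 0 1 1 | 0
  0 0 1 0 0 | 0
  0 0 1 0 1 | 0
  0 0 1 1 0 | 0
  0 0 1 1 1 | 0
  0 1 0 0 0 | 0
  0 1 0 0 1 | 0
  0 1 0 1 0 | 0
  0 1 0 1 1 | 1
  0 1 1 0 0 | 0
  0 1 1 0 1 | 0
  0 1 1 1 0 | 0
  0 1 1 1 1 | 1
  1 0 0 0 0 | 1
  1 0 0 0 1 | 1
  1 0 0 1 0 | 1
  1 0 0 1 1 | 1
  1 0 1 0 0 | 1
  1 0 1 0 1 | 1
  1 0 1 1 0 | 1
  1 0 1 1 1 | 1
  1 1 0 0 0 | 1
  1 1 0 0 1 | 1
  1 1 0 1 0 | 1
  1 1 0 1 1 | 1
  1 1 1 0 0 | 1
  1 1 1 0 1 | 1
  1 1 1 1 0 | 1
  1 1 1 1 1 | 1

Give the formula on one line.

  (e & b) = 00000000010101010000000001010101
  ((e & b) & d) = 00000000000100010000000000010001
  (a | ((e & b) & d)) = 00000000000100011111111111111111

(a | ((e & b) & d))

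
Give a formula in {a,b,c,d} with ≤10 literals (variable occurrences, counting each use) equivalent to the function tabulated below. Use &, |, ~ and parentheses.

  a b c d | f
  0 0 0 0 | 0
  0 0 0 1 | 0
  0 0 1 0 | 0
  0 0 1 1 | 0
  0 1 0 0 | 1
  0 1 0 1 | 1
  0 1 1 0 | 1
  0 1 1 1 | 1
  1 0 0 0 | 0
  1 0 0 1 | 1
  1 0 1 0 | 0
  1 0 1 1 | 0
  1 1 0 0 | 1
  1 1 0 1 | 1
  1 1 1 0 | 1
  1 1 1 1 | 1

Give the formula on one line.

  ~b = 1111000011110000
  (b | a) = 0000111111111111
  (d | (b | a)) = 0101111111111111
  (~b & (d | (b | a))) = 0101000011110000
  ((~b & (d | (b | a))) & d) = 0101000001010000
  (((~b & (d | (b | a))) & d) | b) = 0101111101011111
  ~c = 1100110011001100
  (~c & a) = 0000000011001100
  (b | (~c & a)) = 0000111111001111
  ((((~b & (d | (b | a))) & d) | b) & (b | (~c & a))) = 0000111101001111

((((~b & (d | (b | a))) & d) | b) & (b | (~c & a)))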